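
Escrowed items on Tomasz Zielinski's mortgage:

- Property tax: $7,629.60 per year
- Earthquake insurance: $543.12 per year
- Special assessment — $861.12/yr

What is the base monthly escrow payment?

Property tax — $7,629.60/yr
Earthquake insurance — $543.12/yr
Special assessment — $861.12/yr
Yearly total = $7,629.60 + $543.12 + $861.12 = $9,033.84
Base monthly escrow = $9,033.84 / 12 = $752.82

$752.82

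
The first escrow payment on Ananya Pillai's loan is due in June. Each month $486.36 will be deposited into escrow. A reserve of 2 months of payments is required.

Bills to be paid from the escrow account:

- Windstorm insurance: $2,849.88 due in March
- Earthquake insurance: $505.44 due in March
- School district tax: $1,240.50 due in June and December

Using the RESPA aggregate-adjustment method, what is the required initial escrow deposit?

$1,945.44

Cushion = 2 × $486.36 = $972.72
Trial balance (start $0, +$486.36 each month, − disbursements):
  Jun: +$486.36 − $1,240.50 → -$754.14
  Jul: +$486.36 → -$267.78
  Aug: +$486.36 → $218.58
  Sep: +$486.36 → $704.94
  Oct: +$486.36 → $1,191.30
  Nov: +$486.36 → $1,677.66
  Dec: +$486.36 − $1,240.50 → $923.52
  Jan: +$486.36 → $1,409.88
  Feb: +$486.36 → $1,896.24
  Mar: +$486.36 − $3,355.32 → -$972.72
  Apr: +$486.36 → -$486.36
  May: +$486.36 → $0.00
Lowest trial balance = -$972.72 (Mar)
Initial deposit = cushion − low point = $972.72 − (-$972.72) = $1,945.44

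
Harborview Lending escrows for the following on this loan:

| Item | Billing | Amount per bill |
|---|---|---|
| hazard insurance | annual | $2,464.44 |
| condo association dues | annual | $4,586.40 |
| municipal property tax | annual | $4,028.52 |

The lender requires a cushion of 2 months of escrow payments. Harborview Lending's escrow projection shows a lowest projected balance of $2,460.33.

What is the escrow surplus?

$613.77

Hazard insurance: $2,464.44
Condo association dues: $4,586.40
Municipal property tax: $4,028.52
Total annual escrow = $11,079.36
Per month = $11,079.36 / 12 = $923.28
Required cushion = 2 × $923.28 = $1,846.56
Surplus = $2,460.33 − $1,846.56 = $613.77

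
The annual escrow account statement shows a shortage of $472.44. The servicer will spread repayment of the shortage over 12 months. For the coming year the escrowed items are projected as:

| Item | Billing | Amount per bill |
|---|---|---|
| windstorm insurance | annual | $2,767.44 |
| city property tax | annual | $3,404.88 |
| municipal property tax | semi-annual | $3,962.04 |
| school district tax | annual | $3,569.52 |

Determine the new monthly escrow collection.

$1,511.53

Windstorm insurance: $2,767.44
City property tax: $3,404.88
Municipal property tax: $3,962.04 × 2 = $7,924.08
School district tax: $3,569.52
Combined annual = $17,665.92
Monthly = $17,665.92 / 12 = $1,472.16
Shortage spread = $472.44 / 12 = $39.37/mo
Adjusted monthly = $1,472.16 + $39.37 = $1,511.53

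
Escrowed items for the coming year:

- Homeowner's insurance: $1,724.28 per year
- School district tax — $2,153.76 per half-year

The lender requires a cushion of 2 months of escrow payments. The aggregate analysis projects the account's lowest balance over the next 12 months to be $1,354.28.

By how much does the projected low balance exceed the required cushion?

Homeowner's insurance = $1,724.28 per year
School district tax = $2,153.76 × 2 = $4,307.52 per year
Total annual escrow = $1,724.28 + $4,307.52 = $6,031.80
Monthly = $6,031.80 / 12 = $502.65
Cushion = 2 × $502.65 = $1,005.30
Excess over cushion: $1,354.28 − $1,005.30 = $348.98

$348.98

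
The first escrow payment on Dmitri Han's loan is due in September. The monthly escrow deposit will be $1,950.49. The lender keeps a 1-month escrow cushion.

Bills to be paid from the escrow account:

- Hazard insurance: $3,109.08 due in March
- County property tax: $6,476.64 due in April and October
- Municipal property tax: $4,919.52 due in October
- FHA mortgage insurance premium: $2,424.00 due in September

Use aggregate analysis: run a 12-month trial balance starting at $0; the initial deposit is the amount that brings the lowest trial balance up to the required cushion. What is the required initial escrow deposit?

$11,869.67

Cushion = 1 × $1,950.49 = $1,950.49
Trial balance (start $0, +$1,950.49 each month, − disbursements):
  Sep: +$1,950.49 − $2,424.00 → -$473.51
  Oct: +$1,950.49 − $11,396.16 → -$9,919.18
  Nov: +$1,950.49 → -$7,968.69
  Dec: +$1,950.49 → -$6,018.20
  Jan: +$1,950.49 → -$4,067.71
  Feb: +$1,950.49 → -$2,117.22
  Mar: +$1,950.49 − $3,109.08 → -$3,275.81
  Apr: +$1,950.49 − $6,476.64 → -$7,801.96
  May: +$1,950.49 → -$5,851.47
  Jun: +$1,950.49 → -$3,900.98
  Jul: +$1,950.49 → -$1,950.49
  Aug: +$1,950.49 → $0.00
Lowest trial balance = -$9,919.18 (Oct)
Initial deposit = cushion − low point = $1,950.49 − (-$9,919.18) = $11,869.67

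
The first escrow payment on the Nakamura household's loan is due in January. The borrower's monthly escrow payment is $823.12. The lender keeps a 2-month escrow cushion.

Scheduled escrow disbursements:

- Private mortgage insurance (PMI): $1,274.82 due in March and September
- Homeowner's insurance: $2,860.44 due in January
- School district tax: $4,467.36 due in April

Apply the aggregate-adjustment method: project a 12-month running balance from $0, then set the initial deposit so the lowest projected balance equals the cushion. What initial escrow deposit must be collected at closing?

$6,956.38

Cushion = 2 × $823.12 = $1,646.24
Trial balance (start $0, +$823.12 each month, − disbursements):
  Jan: +$823.12 − $2,860.44 → -$2,037.32
  Feb: +$823.12 → -$1,214.20
  Mar: +$823.12 − $1,274.82 → -$1,665.90
  Apr: +$823.12 − $4,467.36 → -$5,310.14
  May: +$823.12 → -$4,487.02
  Jun: +$823.12 → -$3,663.90
  Jul: +$823.12 → -$2,840.78
  Aug: +$823.12 → -$2,017.66
  Sep: +$823.12 − $1,274.82 → -$2,469.36
  Oct: +$823.12 → -$1,646.24
  Nov: +$823.12 → -$823.12
  Dec: +$823.12 → $0.00
Lowest trial balance = -$5,310.14 (Apr)
Initial deposit = cushion − low point = $1,646.24 − (-$5,310.14) = $6,956.38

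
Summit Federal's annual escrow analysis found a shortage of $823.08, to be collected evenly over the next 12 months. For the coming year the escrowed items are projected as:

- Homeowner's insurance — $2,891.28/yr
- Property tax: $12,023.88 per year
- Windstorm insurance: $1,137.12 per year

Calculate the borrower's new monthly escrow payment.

$1,406.28

Homeowner's insurance: $2,891.28/yr
Property tax: $12,023.88/yr
Windstorm insurance: $1,137.12/yr
Annual escrow total = $16,052.28
Per month = $16,052.28 / 12 = $1,337.69
Shortage per month = $823.08 ÷ 12 = $68.59
Adjusted monthly = $1,337.69 + $68.59 = $1,406.28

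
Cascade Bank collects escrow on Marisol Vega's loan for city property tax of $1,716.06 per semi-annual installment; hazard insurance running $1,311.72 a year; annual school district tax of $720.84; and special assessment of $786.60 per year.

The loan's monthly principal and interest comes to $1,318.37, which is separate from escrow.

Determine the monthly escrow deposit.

City property tax = $1,716.06 × 2 = $3,432.12 annually
Hazard insurance = $1,311.72 annually
School district tax = $720.84 annually
Special assessment = $786.60 annually
Annual escrow total = $3,432.12 + $1,311.72 + $720.84 + $786.60 = $6,251.28
Base monthly escrow = $6,251.28 ÷ 12 = $520.94

$520.94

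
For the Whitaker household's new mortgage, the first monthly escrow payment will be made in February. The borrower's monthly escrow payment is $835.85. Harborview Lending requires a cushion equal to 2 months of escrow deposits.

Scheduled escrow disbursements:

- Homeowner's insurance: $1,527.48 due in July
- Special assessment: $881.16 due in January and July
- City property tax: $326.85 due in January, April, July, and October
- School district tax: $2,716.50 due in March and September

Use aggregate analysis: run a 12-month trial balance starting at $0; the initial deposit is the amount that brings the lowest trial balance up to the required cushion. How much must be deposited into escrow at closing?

Cushion = 2 × $835.85 = $1,671.70
Trial balance (start $0, +$835.85 each month, − disbursements):
  Feb: +$835.85 → $835.85
  Mar: +$835.85 − $2,716.50 → -$1,044.80
  Apr: +$835.85 − $326.85 → -$535.80
  May: +$835.85 → $300.05
  Jun: +$835.85 → $1,135.90
  Jul: +$835.85 − $2,735.49 → -$763.74
  Aug: +$835.85 → $72.11
  Sep: +$835.85 − $2,716.50 → -$1,808.54
  Oct: +$835.85 − $326.85 → -$1,299.54
  Nov: +$835.85 → -$463.69
  Dec: +$835.85 → $372.16
  Jan: +$835.85 − $1,208.01 → $0.00
Lowest trial balance = -$1,808.54 (Sep)
Initial deposit = cushion − low point = $1,671.70 − (-$1,808.54) = $3,480.24

$3,480.24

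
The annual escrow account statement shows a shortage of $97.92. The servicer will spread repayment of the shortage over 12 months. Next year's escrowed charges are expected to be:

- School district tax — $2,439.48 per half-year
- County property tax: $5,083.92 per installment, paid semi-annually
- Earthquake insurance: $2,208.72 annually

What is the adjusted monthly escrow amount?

School district tax: $2,439.48 × 2 = $4,878.96 annually
County property tax: $5,083.92 × 2 = $10,167.84 annually
Earthquake insurance: $2,208.72 annually
Combined annual = $17,255.52
Monthly = $17,255.52 / 12 = $1,437.96
Shortage per month = $97.92 ÷ 12 = $8.16
New monthly escrow = $1,437.96 + $8.16 = $1,446.12

$1,446.12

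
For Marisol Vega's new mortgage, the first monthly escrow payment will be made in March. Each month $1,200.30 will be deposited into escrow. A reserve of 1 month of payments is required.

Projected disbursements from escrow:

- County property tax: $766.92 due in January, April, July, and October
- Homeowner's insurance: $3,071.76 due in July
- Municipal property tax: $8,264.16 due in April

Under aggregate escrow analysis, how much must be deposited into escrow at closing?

$8,068.56

Cushion = 1 × $1,200.30 = $1,200.30
Trial balance (start $0, +$1,200.30 each month, − disbursements):
  Mar: +$1,200.30 → $1,200.30
  Apr: +$1,200.30 − $9,031.08 → -$6,630.48
  May: +$1,200.30 → -$5,430.18
  Jun: +$1,200.30 → -$4,229.88
  Jul: +$1,200.30 − $3,838.68 → -$6,868.26
  Aug: +$1,200.30 → -$5,667.96
  Sep: +$1,200.30 → -$4,467.66
  Oct: +$1,200.30 − $766.92 → -$4,034.28
  Nov: +$1,200.30 → -$2,833.98
  Dec: +$1,200.30 → -$1,633.68
  Jan: +$1,200.30 − $766.92 → -$1,200.30
  Feb: +$1,200.30 → $0.00
Lowest trial balance = -$6,868.26 (Jul)
Initial deposit = cushion − low point = $1,200.30 − (-$6,868.26) = $8,068.56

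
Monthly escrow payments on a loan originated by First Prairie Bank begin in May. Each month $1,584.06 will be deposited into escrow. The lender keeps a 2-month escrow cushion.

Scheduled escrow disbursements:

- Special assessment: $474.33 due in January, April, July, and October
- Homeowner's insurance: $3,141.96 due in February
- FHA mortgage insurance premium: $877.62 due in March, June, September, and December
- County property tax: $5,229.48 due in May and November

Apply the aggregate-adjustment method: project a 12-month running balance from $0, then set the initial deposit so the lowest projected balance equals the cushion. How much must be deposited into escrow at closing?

$6,813.54

Cushion = 2 × $1,584.06 = $3,168.12
Trial balance (start $0, +$1,584.06 each month, − disbursements):
  May: +$1,584.06 − $5,229.48 → -$3,645.42
  Jun: +$1,584.06 − $877.62 → -$2,938.98
  Jul: +$1,584.06 − $474.33 → -$1,829.25
  Aug: +$1,584.06 → -$245.19
  Sep: +$1,584.06 − $877.62 → $461.25
  Oct: +$1,584.06 − $474.33 → $1,570.98
  Nov: +$1,584.06 − $5,229.48 → -$2,074.44
  Dec: +$1,584.06 − $877.62 → -$1,368.00
  Jan: +$1,584.06 − $474.33 → -$258.27
  Feb: +$1,584.06 − $3,141.96 → -$1,816.17
  Mar: +$1,584.06 − $877.62 → -$1,109.73
  Apr: +$1,584.06 − $474.33 → $0.00
Lowest trial balance = -$3,645.42 (May)
Initial deposit = cushion − low point = $3,168.12 − (-$3,645.42) = $6,813.54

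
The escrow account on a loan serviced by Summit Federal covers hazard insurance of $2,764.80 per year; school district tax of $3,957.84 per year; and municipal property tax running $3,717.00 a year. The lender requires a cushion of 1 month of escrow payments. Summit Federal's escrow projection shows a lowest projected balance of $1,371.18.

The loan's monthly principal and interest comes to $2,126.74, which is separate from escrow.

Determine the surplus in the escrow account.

Hazard insurance — $2,764.80 per year
School district tax — $3,957.84 per year
Municipal property tax — $3,717.00 per year
Combined annual = $10,439.64
Per month = $10,439.64 ÷ 12 = $869.97
Required reserve = 1 × $869.97 = $869.97
Surplus = $1,371.18 − $869.97 = $501.21

$501.21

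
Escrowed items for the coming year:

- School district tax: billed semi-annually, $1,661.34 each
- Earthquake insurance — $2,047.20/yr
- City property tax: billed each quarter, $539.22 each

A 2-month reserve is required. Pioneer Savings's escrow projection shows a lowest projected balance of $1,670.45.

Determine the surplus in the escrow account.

School district tax: $1,661.34 × 2 = $3,322.68
Earthquake insurance: $2,047.20
City property tax: $539.22 × 4 = $2,156.88
Total annual escrow = $3,322.68 + $2,047.20 + $2,156.88 = $7,526.76
Base monthly escrow = $7,526.76 ÷ 12 = $627.23
Required cushion = 2 × $627.23 = $1,254.46
Surplus = $1,670.45 − $1,254.46 = $415.99

$415.99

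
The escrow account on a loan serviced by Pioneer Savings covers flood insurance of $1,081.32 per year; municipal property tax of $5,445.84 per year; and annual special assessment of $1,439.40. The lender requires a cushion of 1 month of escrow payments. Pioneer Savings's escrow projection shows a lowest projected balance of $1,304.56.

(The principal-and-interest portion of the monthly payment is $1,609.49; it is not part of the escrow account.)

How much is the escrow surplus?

$640.68

Flood insurance: $1,081.32 annually
Municipal property tax: $5,445.84 annually
Special assessment: $1,439.40 annually
Total per year = $1,081.32 + $5,445.84 + $1,439.40 = $7,966.56
Monthly escrow = $7,966.56 ÷ 12 = $663.88
Cushion = 1 × $663.88 = $663.88
Surplus = $1,304.56 − $663.88 = $640.68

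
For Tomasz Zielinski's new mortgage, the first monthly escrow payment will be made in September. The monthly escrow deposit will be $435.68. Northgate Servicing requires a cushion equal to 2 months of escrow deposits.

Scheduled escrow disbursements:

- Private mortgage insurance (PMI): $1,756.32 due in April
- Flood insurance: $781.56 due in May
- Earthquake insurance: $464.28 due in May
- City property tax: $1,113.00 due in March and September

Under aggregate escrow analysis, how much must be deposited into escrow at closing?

Cushion = 2 × $435.68 = $871.36
Trial balance (start $0, +$435.68 each month, − disbursements):
  Sep: +$435.68 − $1,113.00 → -$677.32
  Oct: +$435.68 → -$241.64
  Nov: +$435.68 → $194.04
  Dec: +$435.68 → $629.72
  Jan: +$435.68 → $1,065.40
  Feb: +$435.68 → $1,501.08
  Mar: +$435.68 − $1,113.00 → $823.76
  Apr: +$435.68 − $1,756.32 → -$496.88
  May: +$435.68 − $1,245.84 → -$1,307.04
  Jun: +$435.68 → -$871.36
  Jul: +$435.68 → -$435.68
  Aug: +$435.68 → $0.00
Lowest trial balance = -$1,307.04 (May)
Initial deposit = cushion − low point = $871.36 − (-$1,307.04) = $2,178.40

$2,178.40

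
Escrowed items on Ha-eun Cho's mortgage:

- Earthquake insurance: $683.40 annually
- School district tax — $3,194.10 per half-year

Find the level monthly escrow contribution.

Earthquake insurance = $683.40/yr
School district tax = $3,194.10 × 2 = $6,388.20/yr
Total per year = $7,071.60
Monthly escrow = $7,071.60 / 12 = $589.30

$589.30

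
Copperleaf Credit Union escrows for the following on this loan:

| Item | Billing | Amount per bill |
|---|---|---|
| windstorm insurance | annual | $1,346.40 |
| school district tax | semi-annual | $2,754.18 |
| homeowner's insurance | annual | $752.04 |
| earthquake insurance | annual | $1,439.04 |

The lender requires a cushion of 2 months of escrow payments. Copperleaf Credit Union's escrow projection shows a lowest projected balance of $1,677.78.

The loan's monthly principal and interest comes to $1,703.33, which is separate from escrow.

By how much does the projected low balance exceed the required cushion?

$170.14

Windstorm insurance — $1,346.40/yr
School district tax — $2,754.18 × 2 = $5,508.36/yr
Homeowner's insurance — $752.04/yr
Earthquake insurance — $1,439.04/yr
Total annual escrow = $9,045.84
Monthly escrow = $9,045.84 ÷ 12 = $753.82
Required cushion = 2 × $753.82 = $1,507.64
Excess over cushion: $1,677.78 − $1,507.64 = $170.14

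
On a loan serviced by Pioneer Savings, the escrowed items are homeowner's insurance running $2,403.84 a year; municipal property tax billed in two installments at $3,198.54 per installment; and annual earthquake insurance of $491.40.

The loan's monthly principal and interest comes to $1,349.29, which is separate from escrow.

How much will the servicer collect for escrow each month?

$774.36

Homeowner's insurance = $2,403.84
Municipal property tax = $3,198.54 × 2 = $6,397.08
Earthquake insurance = $491.40
Yearly total = $2,403.84 + $6,397.08 + $491.40 = $9,292.32
Base monthly escrow = $9,292.32 ÷ 12 = $774.36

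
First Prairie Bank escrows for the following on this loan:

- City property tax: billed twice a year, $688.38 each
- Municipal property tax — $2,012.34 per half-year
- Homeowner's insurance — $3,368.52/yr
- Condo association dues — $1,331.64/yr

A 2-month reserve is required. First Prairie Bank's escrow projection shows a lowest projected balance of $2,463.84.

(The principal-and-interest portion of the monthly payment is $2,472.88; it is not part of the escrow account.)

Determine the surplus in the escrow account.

$780.24

City property tax = $688.38 × 2 = $1,376.76
Municipal property tax = $2,012.34 × 2 = $4,024.68
Homeowner's insurance = $3,368.52
Condo association dues = $1,331.64
Combined annual = $1,376.76 + $4,024.68 + $3,368.52 + $1,331.64 = $10,101.60
Base monthly escrow = $10,101.60 ÷ 12 = $841.80
Cushion = 2 × $841.80 = $1,683.60
Surplus = $2,463.84 − $1,683.60 = $780.24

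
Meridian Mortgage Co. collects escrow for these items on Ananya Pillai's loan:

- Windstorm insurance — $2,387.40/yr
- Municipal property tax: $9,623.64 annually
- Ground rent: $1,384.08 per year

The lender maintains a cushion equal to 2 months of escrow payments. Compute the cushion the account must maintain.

Windstorm insurance = $2,387.40 per year
Municipal property tax = $9,623.64 per year
Ground rent = $1,384.08 per year
Yearly total = $2,387.40 + $9,623.64 + $1,384.08 = $13,395.12
Monthly = $13,395.12 ÷ 12 = $1,116.26
Required cushion = 2 × $1,116.26 = $2,232.52

$2,232.52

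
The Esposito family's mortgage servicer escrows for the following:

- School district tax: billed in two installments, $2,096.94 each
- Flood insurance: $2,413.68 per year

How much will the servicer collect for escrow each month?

School district tax — $2,096.94 × 2 = $4,193.88
Flood insurance — $2,413.68
Total annual escrow = $4,193.88 + $2,413.68 = $6,607.56
Monthly escrow = $6,607.56 / 12 = $550.63

$550.63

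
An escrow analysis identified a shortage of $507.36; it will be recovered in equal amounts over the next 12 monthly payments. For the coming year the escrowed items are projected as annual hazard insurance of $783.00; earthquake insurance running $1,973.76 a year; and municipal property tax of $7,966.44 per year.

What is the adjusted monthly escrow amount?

$935.88

Hazard insurance: $783.00 per year
Earthquake insurance: $1,973.76 per year
Municipal property tax: $7,966.44 per year
Total per year = $783.00 + $1,973.76 + $7,966.44 = $10,723.20
Monthly escrow = $10,723.20 / 12 = $893.60
Shortage per month = $507.36 ÷ 12 = $42.28
New monthly escrow = $893.60 + $42.28 = $935.88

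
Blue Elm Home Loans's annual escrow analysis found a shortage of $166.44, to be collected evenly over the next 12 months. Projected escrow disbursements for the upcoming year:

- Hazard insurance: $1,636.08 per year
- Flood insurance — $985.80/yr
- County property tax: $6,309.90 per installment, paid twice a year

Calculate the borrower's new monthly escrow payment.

$1,284.01

Hazard insurance — $1,636.08/yr
Flood insurance — $985.80/yr
County property tax — $6,309.90 × 2 = $12,619.80/yr
Annual escrow total = $15,241.68
Base monthly escrow = $15,241.68 / 12 = $1,270.14
Shortage per month = $166.44 / 12 = $13.87
Adjusted monthly = $1,270.14 + $13.87 = $1,284.01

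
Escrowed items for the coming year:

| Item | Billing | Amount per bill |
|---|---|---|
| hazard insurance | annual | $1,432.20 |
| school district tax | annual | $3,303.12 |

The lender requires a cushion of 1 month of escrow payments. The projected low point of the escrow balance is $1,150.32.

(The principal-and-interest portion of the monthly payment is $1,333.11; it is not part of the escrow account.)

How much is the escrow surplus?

$755.71

Hazard insurance — $1,432.20
School district tax — $3,303.12
Annual escrow total = $1,432.20 + $3,303.12 = $4,735.32
Monthly escrow = $4,735.32 ÷ 12 = $394.61
Required reserve = 1 × $394.61 = $394.61
Excess over cushion: $1,150.32 − $394.61 = $755.71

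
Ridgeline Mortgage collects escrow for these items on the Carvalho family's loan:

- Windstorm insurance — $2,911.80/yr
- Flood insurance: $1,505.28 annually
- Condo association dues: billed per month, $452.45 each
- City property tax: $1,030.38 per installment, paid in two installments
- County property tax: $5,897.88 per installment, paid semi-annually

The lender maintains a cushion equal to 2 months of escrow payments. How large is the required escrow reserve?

Windstorm insurance = $2,911.80
Flood insurance = $1,505.28
Condo association dues = $452.45 × 12 = $5,429.40
City property tax = $1,030.38 × 2 = $2,060.76
County property tax = $5,897.88 × 2 = $11,795.76
Total per year = $2,911.80 + $1,505.28 + $5,429.40 + $2,060.76 + $11,795.76 = $23,703.00
Per month = $23,703.00 / 12 = $1,975.25
Cushion = 2 × $1,975.25 = $3,950.50

$3,950.50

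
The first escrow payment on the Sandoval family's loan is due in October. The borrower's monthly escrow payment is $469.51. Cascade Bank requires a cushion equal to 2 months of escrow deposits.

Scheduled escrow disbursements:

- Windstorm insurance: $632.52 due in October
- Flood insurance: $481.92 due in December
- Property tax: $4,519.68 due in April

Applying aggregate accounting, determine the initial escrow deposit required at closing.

Cushion = 2 × $469.51 = $939.02
Trial balance (start $0, +$469.51 each month, − disbursements):
  Oct: +$469.51 − $632.52 → -$163.01
  Nov: +$469.51 → $306.50
  Dec: +$469.51 − $481.92 → $294.09
  Jan: +$469.51 → $763.60
  Feb: +$469.51 → $1,233.11
  Mar: +$469.51 → $1,702.62
  Apr: +$469.51 − $4,519.68 → -$2,347.55
  May: +$469.51 → -$1,878.04
  Jun: +$469.51 → -$1,408.53
  Jul: +$469.51 → -$939.02
  Aug: +$469.51 → -$469.51
  Sep: +$469.51 → $0.00
Lowest trial balance = -$2,347.55 (Apr)
Initial deposit = cushion − low point = $939.02 − (-$2,347.55) = $3,286.57

$3,286.57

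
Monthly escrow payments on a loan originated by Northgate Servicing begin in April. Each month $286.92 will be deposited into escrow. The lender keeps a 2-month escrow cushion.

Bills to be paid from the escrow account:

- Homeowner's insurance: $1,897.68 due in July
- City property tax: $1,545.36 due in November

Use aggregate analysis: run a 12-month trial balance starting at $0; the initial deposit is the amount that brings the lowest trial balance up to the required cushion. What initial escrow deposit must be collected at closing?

Cushion = 2 × $286.92 = $573.84
Trial balance (start $0, +$286.92 each month, − disbursements):
  Apr: +$286.92 → $286.92
  May: +$286.92 → $573.84
  Jun: +$286.92 → $860.76
  Jul: +$286.92 − $1,897.68 → -$750.00
  Aug: +$286.92 → -$463.08
  Sep: +$286.92 → -$176.16
  Oct: +$286.92 → $110.76
  Nov: +$286.92 − $1,545.36 → -$1,147.68
  Dec: +$286.92 → -$860.76
  Jan: +$286.92 → -$573.84
  Feb: +$286.92 → -$286.92
  Mar: +$286.92 → $0.00
Lowest trial balance = -$1,147.68 (Nov)
Initial deposit = cushion − low point = $573.84 − (-$1,147.68) = $1,721.52

$1,721.52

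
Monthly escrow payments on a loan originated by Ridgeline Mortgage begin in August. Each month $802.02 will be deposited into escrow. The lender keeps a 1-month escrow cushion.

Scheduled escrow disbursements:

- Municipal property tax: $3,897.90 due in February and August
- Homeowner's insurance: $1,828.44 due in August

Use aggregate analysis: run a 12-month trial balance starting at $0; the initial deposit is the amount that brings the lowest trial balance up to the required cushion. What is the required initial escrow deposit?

$5,726.34

Cushion = 1 × $802.02 = $802.02
Trial balance (start $0, +$802.02 each month, − disbursements):
  Aug: +$802.02 − $5,726.34 → -$4,924.32
  Sep: +$802.02 → -$4,122.30
  Oct: +$802.02 → -$3,320.28
  Nov: +$802.02 → -$2,518.26
  Dec: +$802.02 → -$1,716.24
  Jan: +$802.02 → -$914.22
  Feb: +$802.02 − $3,897.90 → -$4,010.10
  Mar: +$802.02 → -$3,208.08
  Apr: +$802.02 → -$2,406.06
  May: +$802.02 → -$1,604.04
  Jun: +$802.02 → -$802.02
  Jul: +$802.02 → $0.00
Lowest trial balance = -$4,924.32 (Aug)
Initial deposit = cushion − low point = $802.02 − (-$4,924.32) = $5,726.34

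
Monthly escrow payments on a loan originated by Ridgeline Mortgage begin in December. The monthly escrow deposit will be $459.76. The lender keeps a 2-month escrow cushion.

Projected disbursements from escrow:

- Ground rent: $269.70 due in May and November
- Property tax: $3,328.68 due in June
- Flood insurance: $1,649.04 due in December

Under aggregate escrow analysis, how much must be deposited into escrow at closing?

$2,948.62

Cushion = 2 × $459.76 = $919.52
Trial balance (start $0, +$459.76 each month, − disbursements):
  Dec: +$459.76 − $1,649.04 → -$1,189.28
  Jan: +$459.76 → -$729.52
  Feb: +$459.76 → -$269.76
  Mar: +$459.76 → $190.00
  Apr: +$459.76 → $649.76
  May: +$459.76 − $269.70 → $839.82
  Jun: +$459.76 − $3,328.68 → -$2,029.10
  Jul: +$459.76 → -$1,569.34
  Aug: +$459.76 → -$1,109.58
  Sep: +$459.76 → -$649.82
  Oct: +$459.76 → -$190.06
  Nov: +$459.76 − $269.70 → $0.00
Lowest trial balance = -$2,029.10 (Jun)
Initial deposit = cushion − low point = $919.52 − (-$2,029.10) = $2,948.62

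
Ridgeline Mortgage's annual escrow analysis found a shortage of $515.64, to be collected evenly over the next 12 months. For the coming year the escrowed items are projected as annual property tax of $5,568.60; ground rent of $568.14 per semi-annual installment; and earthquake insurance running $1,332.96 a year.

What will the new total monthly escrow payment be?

Property tax = $5,568.60
Ground rent = $568.14 × 2 = $1,136.28
Earthquake insurance = $1,332.96
Total annual escrow = $5,568.60 + $1,136.28 + $1,332.96 = $8,037.84
Monthly escrow = $8,037.84 / 12 = $669.82
Shortage per month = $515.64 / 12 = $42.97
Adjusted monthly = $669.82 + $42.97 = $712.79

$712.79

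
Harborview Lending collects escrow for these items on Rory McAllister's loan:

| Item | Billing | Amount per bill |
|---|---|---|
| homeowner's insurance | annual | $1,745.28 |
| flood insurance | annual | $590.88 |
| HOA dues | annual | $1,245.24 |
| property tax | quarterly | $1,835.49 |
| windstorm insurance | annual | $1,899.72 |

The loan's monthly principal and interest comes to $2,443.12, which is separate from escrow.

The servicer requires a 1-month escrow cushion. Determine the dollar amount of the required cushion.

$1,068.59

Homeowner's insurance — $1,745.28/yr
Flood insurance — $590.88/yr
HOA dues — $1,245.24/yr
Property tax — $1,835.49 × 4 = $7,341.96/yr
Windstorm insurance — $1,899.72/yr
Yearly total = $12,823.08
Base monthly escrow = $12,823.08 / 12 = $1,068.59
Reserve = 1 × $1,068.59 = $1,068.59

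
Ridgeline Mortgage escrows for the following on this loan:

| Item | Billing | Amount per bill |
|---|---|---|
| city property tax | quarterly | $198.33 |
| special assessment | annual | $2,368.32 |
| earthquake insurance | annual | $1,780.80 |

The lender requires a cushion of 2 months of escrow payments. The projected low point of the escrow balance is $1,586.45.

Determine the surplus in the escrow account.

City property tax = $198.33 × 4 = $793.32 annually
Special assessment = $2,368.32 annually
Earthquake insurance = $1,780.80 annually
Combined annual = $793.32 + $2,368.32 + $1,780.80 = $4,942.44
Base monthly escrow = $4,942.44 ÷ 12 = $411.87
Required cushion = 2 × $411.87 = $823.74
Excess over cushion: $1,586.45 − $823.74 = $762.71

$762.71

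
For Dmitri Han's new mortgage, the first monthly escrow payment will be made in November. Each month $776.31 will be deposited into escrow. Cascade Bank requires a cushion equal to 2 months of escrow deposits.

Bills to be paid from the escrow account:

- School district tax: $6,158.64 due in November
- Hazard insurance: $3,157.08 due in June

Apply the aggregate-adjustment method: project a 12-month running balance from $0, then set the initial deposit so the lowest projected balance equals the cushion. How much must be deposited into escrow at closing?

$6,934.95

Cushion = 2 × $776.31 = $1,552.62
Trial balance (start $0, +$776.31 each month, − disbursements):
  Nov: +$776.31 − $6,158.64 → -$5,382.33
  Dec: +$776.31 → -$4,606.02
  Jan: +$776.31 → -$3,829.71
  Feb: +$776.31 → -$3,053.40
  Mar: +$776.31 → -$2,277.09
  Apr: +$776.31 → -$1,500.78
  May: +$776.31 → -$724.47
  Jun: +$776.31 − $3,157.08 → -$3,105.24
  Jul: +$776.31 → -$2,328.93
  Aug: +$776.31 → -$1,552.62
  Sep: +$776.31 → -$776.31
  Oct: +$776.31 → $0.00
Lowest trial balance = -$5,382.33 (Nov)
Initial deposit = cushion − low point = $1,552.62 − (-$5,382.33) = $6,934.95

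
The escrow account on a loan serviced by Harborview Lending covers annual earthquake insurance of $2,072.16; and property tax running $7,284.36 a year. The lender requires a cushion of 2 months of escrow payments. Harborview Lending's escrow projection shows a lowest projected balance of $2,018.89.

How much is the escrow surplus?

Earthquake insurance — $2,072.16/yr
Property tax — $7,284.36/yr
Yearly total = $9,356.52
Monthly = $9,356.52 / 12 = $779.71
Required reserve = 2 × $779.71 = $1,559.42
Surplus = $2,018.89 − $1,559.42 = $459.47

$459.47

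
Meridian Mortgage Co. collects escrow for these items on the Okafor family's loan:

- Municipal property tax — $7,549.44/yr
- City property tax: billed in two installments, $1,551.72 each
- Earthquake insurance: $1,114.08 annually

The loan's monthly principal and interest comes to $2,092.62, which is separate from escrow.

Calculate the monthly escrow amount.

$980.58

Municipal property tax — $7,549.44 per year
City property tax — $1,551.72 × 2 = $3,103.44 per year
Earthquake insurance — $1,114.08 per year
Annual escrow total = $11,766.96
Monthly = $11,766.96 / 12 = $980.58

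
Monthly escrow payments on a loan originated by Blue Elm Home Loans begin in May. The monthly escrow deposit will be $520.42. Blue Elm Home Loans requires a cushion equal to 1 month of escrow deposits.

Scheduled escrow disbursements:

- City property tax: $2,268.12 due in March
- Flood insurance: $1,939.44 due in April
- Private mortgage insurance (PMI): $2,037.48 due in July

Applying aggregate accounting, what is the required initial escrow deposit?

$996.64

Cushion = 1 × $520.42 = $520.42
Trial balance (start $0, +$520.42 each month, − disbursements):
  May: +$520.42 → $520.42
  Jun: +$520.42 → $1,040.84
  Jul: +$520.42 − $2,037.48 → -$476.22
  Aug: +$520.42 → $44.20
  Sep: +$520.42 → $564.62
  Oct: +$520.42 → $1,085.04
  Nov: +$520.42 → $1,605.46
  Dec: +$520.42 → $2,125.88
  Jan: +$520.42 → $2,646.30
  Feb: +$520.42 → $3,166.72
  Mar: +$520.42 − $2,268.12 → $1,419.02
  Apr: +$520.42 − $1,939.44 → $0.00
Lowest trial balance = -$476.22 (Jul)
Initial deposit = cushion − low point = $520.42 − (-$476.22) = $996.64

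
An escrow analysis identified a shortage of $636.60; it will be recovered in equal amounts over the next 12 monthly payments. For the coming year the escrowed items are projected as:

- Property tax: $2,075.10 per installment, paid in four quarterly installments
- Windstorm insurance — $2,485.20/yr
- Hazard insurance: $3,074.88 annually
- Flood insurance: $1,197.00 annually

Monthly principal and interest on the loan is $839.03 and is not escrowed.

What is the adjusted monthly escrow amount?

Property tax — $2,075.10 × 4 = $8,300.40/yr
Windstorm insurance — $2,485.20/yr
Hazard insurance — $3,074.88/yr
Flood insurance — $1,197.00/yr
Yearly total = $8,300.40 + $2,485.20 + $3,074.88 + $1,197.00 = $15,057.48
Monthly = $15,057.48 ÷ 12 = $1,254.79
Shortage spread = $636.60 ÷ 12 = $53.05/mo
New monthly escrow = $1,254.79 + $53.05 = $1,307.84

$1,307.84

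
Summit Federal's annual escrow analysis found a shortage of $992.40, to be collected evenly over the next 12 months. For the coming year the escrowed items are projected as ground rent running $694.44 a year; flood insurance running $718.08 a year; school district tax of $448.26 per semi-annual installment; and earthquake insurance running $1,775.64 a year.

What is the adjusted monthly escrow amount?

Ground rent — $694.44/yr
Flood insurance — $718.08/yr
School district tax — $448.26 × 2 = $896.52/yr
Earthquake insurance — $1,775.64/yr
Total annual escrow = $694.44 + $718.08 + $896.52 + $1,775.64 = $4,084.68
Base monthly escrow = $4,084.68 ÷ 12 = $340.39
Shortage spread = $992.40 / 12 = $82.70/mo
Adjusted monthly = $340.39 + $82.70 = $423.09

$423.09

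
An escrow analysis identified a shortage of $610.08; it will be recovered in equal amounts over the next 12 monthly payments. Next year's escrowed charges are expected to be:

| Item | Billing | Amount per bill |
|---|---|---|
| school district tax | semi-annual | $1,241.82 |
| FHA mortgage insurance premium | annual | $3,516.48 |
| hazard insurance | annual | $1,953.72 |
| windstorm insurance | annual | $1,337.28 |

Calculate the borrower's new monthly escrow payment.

School district tax — $1,241.82 × 2 = $2,483.64 per year
FHA mortgage insurance premium — $3,516.48 per year
Hazard insurance — $1,953.72 per year
Windstorm insurance — $1,337.28 per year
Total annual escrow = $9,291.12
Per month = $9,291.12 / 12 = $774.26
Shortage spread = $610.08 ÷ 12 = $50.84/mo
Adjusted monthly = $774.26 + $50.84 = $825.10

$825.10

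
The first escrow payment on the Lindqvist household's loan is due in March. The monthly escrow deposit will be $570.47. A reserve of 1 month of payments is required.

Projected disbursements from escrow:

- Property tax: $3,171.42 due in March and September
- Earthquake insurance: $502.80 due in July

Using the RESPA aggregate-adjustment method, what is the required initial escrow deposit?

Cushion = 1 × $570.47 = $570.47
Trial balance (start $0, +$570.47 each month, − disbursements):
  Mar: +$570.47 − $3,171.42 → -$2,600.95
  Apr: +$570.47 → -$2,030.48
  May: +$570.47 → -$1,460.01
  Jun: +$570.47 → -$889.54
  Jul: +$570.47 − $502.80 → -$821.87
  Aug: +$570.47 → -$251.40
  Sep: +$570.47 − $3,171.42 → -$2,852.35
  Oct: +$570.47 → -$2,281.88
  Nov: +$570.47 → -$1,711.41
  Dec: +$570.47 → -$1,140.94
  Jan: +$570.47 → -$570.47
  Feb: +$570.47 → $0.00
Lowest trial balance = -$2,852.35 (Sep)
Initial deposit = cushion − low point = $570.47 − (-$2,852.35) = $3,422.82

$3,422.82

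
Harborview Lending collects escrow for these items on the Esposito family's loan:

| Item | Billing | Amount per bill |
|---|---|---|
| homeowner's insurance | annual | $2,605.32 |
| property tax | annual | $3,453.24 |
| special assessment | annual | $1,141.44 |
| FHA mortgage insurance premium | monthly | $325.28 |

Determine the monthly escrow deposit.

Homeowner's insurance = $2,605.32 per year
Property tax = $3,453.24 per year
Special assessment = $1,141.44 per year
FHA mortgage insurance premium = $325.28 × 12 = $3,903.36 per year
Total annual escrow = $2,605.32 + $3,453.24 + $1,141.44 + $3,903.36 = $11,103.36
Monthly escrow = $11,103.36 ÷ 12 = $925.28

$925.28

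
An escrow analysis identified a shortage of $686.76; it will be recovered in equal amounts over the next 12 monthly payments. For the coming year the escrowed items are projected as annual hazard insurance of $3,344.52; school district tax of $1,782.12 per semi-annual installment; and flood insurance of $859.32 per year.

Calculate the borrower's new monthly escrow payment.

$704.57

Hazard insurance — $3,344.52 per year
School district tax — $1,782.12 × 2 = $3,564.24 per year
Flood insurance — $859.32 per year
Yearly total = $3,344.52 + $3,564.24 + $859.32 = $7,768.08
Per month = $7,768.08 ÷ 12 = $647.34
Shortage per month = $686.76 ÷ 12 = $57.23
Adjusted monthly = $647.34 + $57.23 = $704.57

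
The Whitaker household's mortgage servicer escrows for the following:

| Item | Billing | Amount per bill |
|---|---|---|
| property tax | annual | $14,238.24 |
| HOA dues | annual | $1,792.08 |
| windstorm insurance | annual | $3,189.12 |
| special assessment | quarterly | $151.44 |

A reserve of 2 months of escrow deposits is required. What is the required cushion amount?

$3,304.20

Property tax — $14,238.24 annually
HOA dues — $1,792.08 annually
Windstorm insurance — $3,189.12 annually
Special assessment — $151.44 × 4 = $605.76 annually
Combined annual = $14,238.24 + $1,792.08 + $3,189.12 + $605.76 = $19,825.20
Base monthly escrow = $19,825.20 ÷ 12 = $1,652.10
Cushion = 2 × $1,652.10 = $3,304.20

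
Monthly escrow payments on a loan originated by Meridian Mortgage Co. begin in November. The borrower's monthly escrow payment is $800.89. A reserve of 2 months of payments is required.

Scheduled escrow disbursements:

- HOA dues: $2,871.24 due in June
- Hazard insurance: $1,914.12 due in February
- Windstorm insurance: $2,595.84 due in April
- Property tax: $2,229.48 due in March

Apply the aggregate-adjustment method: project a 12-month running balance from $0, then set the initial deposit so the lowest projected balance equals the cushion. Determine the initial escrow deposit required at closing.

$4,805.34

Cushion = 2 × $800.89 = $1,601.78
Trial balance (start $0, +$800.89 each month, − disbursements):
  Nov: +$800.89 → $800.89
  Dec: +$800.89 → $1,601.78
  Jan: +$800.89 → $2,402.67
  Feb: +$800.89 − $1,914.12 → $1,289.44
  Mar: +$800.89 − $2,229.48 → -$139.15
  Apr: +$800.89 − $2,595.84 → -$1,934.10
  May: +$800.89 → -$1,133.21
  Jun: +$800.89 − $2,871.24 → -$3,203.56
  Jul: +$800.89 → -$2,402.67
  Aug: +$800.89 → -$1,601.78
  Sep: +$800.89 → -$800.89
  Oct: +$800.89 → $0.00
Lowest trial balance = -$3,203.56 (Jun)
Initial deposit = cushion − low point = $1,601.78 − (-$3,203.56) = $4,805.34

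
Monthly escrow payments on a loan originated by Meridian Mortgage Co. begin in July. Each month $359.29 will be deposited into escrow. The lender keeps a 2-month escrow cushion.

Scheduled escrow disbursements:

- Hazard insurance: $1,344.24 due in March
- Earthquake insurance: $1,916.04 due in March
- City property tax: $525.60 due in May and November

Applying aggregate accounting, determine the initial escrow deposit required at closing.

$1,270.85

Cushion = 2 × $359.29 = $718.58
Trial balance (start $0, +$359.29 each month, − disbursements):
  Jul: +$359.29 → $359.29
  Aug: +$359.29 → $718.58
  Sep: +$359.29 → $1,077.87
  Oct: +$359.29 → $1,437.16
  Nov: +$359.29 − $525.60 → $1,270.85
  Dec: +$359.29 → $1,630.14
  Jan: +$359.29 → $1,989.43
  Feb: +$359.29 → $2,348.72
  Mar: +$359.29 − $3,260.28 → -$552.27
  Apr: +$359.29 → -$192.98
  May: +$359.29 − $525.60 → -$359.29
  Jun: +$359.29 → $0.00
Lowest trial balance = -$552.27 (Mar)
Initial deposit = cushion − low point = $718.58 − (-$552.27) = $1,270.85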